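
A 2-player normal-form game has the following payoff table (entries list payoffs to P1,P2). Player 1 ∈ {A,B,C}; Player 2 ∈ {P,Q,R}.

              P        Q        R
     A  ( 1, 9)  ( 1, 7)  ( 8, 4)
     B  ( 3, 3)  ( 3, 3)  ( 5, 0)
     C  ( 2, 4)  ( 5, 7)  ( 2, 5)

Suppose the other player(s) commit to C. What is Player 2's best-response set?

u_2(P vs C) = 4
u_2(Q vs C) = 7
u_2(R vs C) = 5
max payoff 7 at {Q}

P2 best: {Q}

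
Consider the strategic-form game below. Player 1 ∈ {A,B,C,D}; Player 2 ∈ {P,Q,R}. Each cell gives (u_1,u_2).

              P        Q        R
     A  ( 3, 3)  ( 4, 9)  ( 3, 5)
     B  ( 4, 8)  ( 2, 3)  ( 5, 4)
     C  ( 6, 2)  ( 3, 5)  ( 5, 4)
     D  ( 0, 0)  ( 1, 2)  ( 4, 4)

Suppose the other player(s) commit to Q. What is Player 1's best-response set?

u_1(A vs Q) = 4
u_1(B vs Q) = 2
u_1(C vs Q) = 3
u_1(D vs Q) = 1
max payoff 4 at {A}

BR_1 = {A}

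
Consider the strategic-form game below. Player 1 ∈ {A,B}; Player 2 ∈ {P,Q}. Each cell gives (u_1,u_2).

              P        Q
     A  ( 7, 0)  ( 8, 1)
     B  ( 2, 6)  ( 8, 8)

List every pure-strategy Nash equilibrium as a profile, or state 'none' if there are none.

PSNE = {(A,Q), (B,Q)}

(A,P): not NE [P2→Q gives 1>0]
(A,Q): NE
(B,P): not NE [P1→A gives 7>2; P2→Q gives 8>6]
(B,Q): NE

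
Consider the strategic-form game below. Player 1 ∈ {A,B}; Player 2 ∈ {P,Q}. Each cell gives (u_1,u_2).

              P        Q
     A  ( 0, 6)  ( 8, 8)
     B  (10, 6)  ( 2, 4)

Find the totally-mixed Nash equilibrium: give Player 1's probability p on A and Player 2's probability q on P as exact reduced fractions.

(p,q) = (1/2, 3/8)

P1 indiff ⇒ q·0+(1-q)·8 = q·10+(1-q)·2 ⇒ q(-10) = (1-q)(-6) ⇒ q = 3/8
P2 indiff ⇒ p·6+(1-p)·6 = p·8+(1-p)·4 ⇒ p(-2) = (1-p)(-2) ⇒ p = 1/2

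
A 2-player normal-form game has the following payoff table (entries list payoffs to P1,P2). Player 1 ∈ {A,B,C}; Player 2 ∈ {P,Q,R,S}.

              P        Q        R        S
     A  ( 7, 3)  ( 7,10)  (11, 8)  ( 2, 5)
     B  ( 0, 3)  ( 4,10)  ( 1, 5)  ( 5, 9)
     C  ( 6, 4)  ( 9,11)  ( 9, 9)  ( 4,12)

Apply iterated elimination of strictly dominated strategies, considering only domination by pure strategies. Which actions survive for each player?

P2 drop P (Q beats it: A:10>3 B:10>3 C:11>4)
P2 drop R (Q beats it: A:10>8 B:10>5 C:11>9)
P1 drop A (C beats it: Q:9>7 S:4>2)
P1→{B,C} P2→{Q,S}

Remaining: P1:{B,C} P2:{Q,S}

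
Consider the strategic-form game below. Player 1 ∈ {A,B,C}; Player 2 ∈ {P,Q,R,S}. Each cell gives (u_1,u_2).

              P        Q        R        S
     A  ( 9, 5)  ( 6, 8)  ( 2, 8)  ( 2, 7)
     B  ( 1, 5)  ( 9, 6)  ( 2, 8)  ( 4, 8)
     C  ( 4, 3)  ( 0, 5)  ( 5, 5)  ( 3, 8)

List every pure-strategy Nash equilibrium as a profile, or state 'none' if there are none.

(A,P): not NE [P2→R gives 8>5]
(A,Q): not NE [P1→B gives 9>6]
(A,R): not NE [P1→C gives 5>2]
(A,S): not NE [P1→B gives 4>2; P2→R gives 8>7]
(B,P): not NE [P1→A gives 9>1; P2→S gives 8>5]
(B,Q): not NE [P2→S gives 8>6]
(B,R): not NE [P1→C gives 5>2]
(B,S): NE
(C,P): not NE [P1→A gives 9>4; P2→S gives 8>3]
(C,Q): not NE [P1→B gives 9>0; P2→S gives 8>5]
(C,R): not NE [P2→S gives 8>5]
(C,S): not NE [P1→B gives 4>3]

Nash profiles: (B,S)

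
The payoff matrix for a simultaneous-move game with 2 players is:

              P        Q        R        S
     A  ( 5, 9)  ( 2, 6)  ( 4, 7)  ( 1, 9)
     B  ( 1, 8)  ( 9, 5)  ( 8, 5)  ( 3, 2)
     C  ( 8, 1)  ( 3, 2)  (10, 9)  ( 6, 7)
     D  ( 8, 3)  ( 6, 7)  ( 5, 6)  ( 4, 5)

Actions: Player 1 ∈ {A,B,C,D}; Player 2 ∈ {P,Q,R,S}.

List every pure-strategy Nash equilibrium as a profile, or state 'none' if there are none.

(A,P): not NE [P1→D gives 8>5]
(A,Q): not NE [P1→B gives 9>2; P2→S gives 9>6]
(A,R): not NE [P1→C gives 10>4; P2→S gives 9>7]
(A,S): not NE [P1→C gives 6>1]
(B,P): not NE [P1→D gives 8>1]
(B,Q): not NE [P2→P gives 8>5]
(B,R): not NE [P1→C gives 10>8; P2→P gives 8>5]
(B,S): not NE [P1→C gives 6>3; P2→P gives 8>2]
(C,P): not NE [P2→R gives 9>1]
(C,Q): not NE [P1→B gives 9>3; P2→R gives 9>2]
(C,R): NE
(C,S): not NE [P2→R gives 9>7]
(D,P): not NE [P2→Q gives 7>3]
(D,Q): not NE [P1→B gives 9>6]
(D,R): not NE [P1→C gives 10>5; P2→Q gives 7>6]
(D,S): not NE [P1→C gives 6>4; P2→Q gives 7>5]

NE set: (C,R)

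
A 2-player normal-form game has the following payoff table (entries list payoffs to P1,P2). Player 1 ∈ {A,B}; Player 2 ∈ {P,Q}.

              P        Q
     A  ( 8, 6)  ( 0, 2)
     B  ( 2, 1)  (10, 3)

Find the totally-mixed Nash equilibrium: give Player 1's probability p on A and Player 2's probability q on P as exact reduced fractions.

P1 indiff ⇒ q·8+(1-q)·0 = q·2+(1-q)·10 ⇒ q(6) = (1-q)(10) ⇒ q = 5/8
P2 indiff ⇒ p·6+(1-p)·1 = p·2+(1-p)·3 ⇒ p(4) = (1-p)(2) ⇒ p = 1/3

p=1/3, q=5/8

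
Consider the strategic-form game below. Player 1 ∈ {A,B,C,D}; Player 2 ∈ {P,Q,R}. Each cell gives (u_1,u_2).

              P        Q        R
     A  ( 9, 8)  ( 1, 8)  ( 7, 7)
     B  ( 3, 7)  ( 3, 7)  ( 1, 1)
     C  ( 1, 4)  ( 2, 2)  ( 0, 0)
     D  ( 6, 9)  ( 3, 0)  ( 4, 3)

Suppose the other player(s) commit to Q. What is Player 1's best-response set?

u_1(A vs Q) = 1
u_1(B vs Q) = 3
u_1(C vs Q) = 2
u_1(D vs Q) = 3
max payoff 3 at {B,D}

argmax u_1 = {B,D}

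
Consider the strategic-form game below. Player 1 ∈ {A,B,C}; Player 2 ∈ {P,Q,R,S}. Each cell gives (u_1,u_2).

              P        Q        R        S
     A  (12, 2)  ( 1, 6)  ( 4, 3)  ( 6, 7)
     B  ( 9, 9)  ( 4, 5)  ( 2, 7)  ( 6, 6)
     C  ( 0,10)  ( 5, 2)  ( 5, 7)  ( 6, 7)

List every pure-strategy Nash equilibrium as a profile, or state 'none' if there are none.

(A,P): not NE [P2→S gives 7>2]
(A,Q): not NE [P1→C gives 5>1; P2→S gives 7>6]
(A,R): not NE [P1→C gives 5>4; P2→S gives 7>3]
(A,S): NE
(B,P): not NE [P1→A gives 12>9]
(B,Q): not NE [P1→C gives 5>4; P2→P gives 9>5]
(B,R): not NE [P1→C gives 5>2; P2→P gives 9>7]
(B,S): not NE [P2→P gives 9>6]
(C,P): not NE [P1→A gives 12>0]
(C,Q): not NE [P2→P gives 10>2]
(C,R): not NE [P2→P gives 10>7]
(C,S): not NE [P2→P gives 10>7]

PSNE = {(A,S)}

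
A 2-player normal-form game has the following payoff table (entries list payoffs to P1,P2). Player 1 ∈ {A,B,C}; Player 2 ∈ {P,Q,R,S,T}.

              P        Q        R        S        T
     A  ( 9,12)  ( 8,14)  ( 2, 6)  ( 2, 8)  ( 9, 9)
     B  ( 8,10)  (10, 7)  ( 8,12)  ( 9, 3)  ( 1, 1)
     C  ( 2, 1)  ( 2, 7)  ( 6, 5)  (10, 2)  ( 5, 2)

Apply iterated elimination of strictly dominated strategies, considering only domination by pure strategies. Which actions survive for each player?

Remaining: P1:{A,B} P2:{P,Q,R}

P2 drop S (Q beats it: A:14>8 B:7>3 C:7>2)
P2 drop T (Q beats it: A:14>9 B:7>1 C:7>2)
P1 drop C (B beats it: P:8>2 Q:10>2 R:8>6)
P1→{A,B} P2→{P,Q,R}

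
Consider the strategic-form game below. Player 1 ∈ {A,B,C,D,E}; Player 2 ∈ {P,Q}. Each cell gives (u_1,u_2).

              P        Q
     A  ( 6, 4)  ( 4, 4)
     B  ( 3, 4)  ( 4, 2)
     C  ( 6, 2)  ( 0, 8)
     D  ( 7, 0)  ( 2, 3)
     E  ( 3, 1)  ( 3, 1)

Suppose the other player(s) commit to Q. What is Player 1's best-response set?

u_1(A vs Q) = 4
u_1(B vs Q) = 4
u_1(C vs Q) = 0
u_1(D vs Q) = 2
u_1(E vs Q) = 3
max payoff 4 at {A,B}

P1 best: {A,B}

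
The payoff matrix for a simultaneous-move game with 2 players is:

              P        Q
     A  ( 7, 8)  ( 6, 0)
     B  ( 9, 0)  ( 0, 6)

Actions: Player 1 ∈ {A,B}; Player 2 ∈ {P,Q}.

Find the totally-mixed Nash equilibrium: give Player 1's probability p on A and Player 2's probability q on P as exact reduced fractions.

P1 indiff ⇒ q·7+(1-q)·6 = q·9+(1-q)·0 ⇒ q(-2) = (1-q)(-6) ⇒ q = 3/4
P2 indiff ⇒ p·8+(1-p)·0 = p·0+(1-p)·6 ⇒ p(8) = (1-p)(6) ⇒ p = 3/7

p=3/7, q=3/4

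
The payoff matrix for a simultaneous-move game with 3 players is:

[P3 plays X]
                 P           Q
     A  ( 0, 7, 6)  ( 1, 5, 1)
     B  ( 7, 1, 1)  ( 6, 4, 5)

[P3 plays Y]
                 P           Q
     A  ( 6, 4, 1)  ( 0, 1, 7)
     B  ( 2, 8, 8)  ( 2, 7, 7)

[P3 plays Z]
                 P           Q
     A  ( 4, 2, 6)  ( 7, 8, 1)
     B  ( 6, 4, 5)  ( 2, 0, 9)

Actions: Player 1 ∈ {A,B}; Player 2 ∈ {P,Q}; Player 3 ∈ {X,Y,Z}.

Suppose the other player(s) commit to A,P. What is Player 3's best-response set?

P3 best: {X,Z}

u_3(X vs A,P) = 6
u_3(Y vs A,P) = 1
u_3(Z vs A,P) = 6
max payoff 6 at {X,Z}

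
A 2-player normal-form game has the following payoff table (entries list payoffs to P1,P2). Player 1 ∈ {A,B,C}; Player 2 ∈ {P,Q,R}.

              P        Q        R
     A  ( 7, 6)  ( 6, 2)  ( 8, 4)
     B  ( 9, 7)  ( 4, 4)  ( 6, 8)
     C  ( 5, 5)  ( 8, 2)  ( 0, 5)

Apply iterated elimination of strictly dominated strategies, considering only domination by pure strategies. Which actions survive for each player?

P2 drop Q (P beats it: A:6>2 B:7>4 C:5>2)
P1 drop C (A beats it: P:7>5 R:8>0)
P1→{A,B} P2→{P,R}

Remaining: P1:{A,B} P2:{P,R}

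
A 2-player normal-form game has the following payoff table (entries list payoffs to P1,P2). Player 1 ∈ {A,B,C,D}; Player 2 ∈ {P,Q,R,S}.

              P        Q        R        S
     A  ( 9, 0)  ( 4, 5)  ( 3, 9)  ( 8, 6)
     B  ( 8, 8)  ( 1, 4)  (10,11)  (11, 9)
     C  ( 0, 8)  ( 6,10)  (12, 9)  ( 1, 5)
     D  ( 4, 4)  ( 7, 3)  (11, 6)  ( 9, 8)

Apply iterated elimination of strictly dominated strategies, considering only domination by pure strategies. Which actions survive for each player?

P2 drop P (R beats it: A:9>0 B:11>8 C:9>8 D:6>4)
P1 drop A (D beats it: Q:7>4 R:11>3 S:9>8)
P1→{B,C,D} P2→{Q,R,S}

Remaining: P1:{B,C,D} P2:{Q,R,S}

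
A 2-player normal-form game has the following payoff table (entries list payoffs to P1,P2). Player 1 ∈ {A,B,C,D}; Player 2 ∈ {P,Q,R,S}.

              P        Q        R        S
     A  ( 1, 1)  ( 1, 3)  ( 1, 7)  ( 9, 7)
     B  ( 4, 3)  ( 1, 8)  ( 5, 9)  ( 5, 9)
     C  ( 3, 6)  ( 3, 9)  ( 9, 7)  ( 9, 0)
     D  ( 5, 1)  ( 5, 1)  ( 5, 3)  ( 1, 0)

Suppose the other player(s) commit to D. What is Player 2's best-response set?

u_2(P vs D) = 1
u_2(Q vs D) = 1
u_2(R vs D) = 3
u_2(S vs D) = 0
max payoff 3 at {R}

argmax u_2 = {R}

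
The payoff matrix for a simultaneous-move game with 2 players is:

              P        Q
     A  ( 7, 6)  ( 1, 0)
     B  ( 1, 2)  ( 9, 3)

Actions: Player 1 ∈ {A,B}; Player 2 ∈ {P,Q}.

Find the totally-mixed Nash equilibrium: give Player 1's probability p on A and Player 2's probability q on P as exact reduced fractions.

P1 indiff ⇒ q·7+(1-q)·1 = q·1+(1-q)·9 ⇒ q(6) = (1-q)(8) ⇒ q = 4/7
P2 indiff ⇒ p·6+(1-p)·2 = p·0+(1-p)·3 ⇒ p(6) = (1-p)(1) ⇒ p = 1/7

p=1/7, q=4/7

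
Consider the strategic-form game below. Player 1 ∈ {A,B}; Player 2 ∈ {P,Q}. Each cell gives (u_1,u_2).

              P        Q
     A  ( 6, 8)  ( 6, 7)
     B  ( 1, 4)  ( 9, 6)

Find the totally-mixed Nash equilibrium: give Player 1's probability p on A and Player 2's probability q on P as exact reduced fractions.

P1 mixes 2/3 on A; P2 mixes 3/8 on P

P1 indiff ⇒ q·6+(1-q)·6 = q·1+(1-q)·9 ⇒ q(5) = (1-q)(3) ⇒ q = 3/8
P2 indiff ⇒ p·8+(1-p)·4 = p·7+(1-p)·6 ⇒ p(1) = (1-p)(2) ⇒ p = 2/3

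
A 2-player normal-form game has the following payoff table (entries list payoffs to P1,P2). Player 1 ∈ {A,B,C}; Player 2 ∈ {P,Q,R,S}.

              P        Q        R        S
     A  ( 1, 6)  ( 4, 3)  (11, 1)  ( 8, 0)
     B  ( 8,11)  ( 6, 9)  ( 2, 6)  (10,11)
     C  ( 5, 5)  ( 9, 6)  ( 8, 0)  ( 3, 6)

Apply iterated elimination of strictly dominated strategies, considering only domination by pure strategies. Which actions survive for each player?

P2 drop R (P beats it: A:6>1 B:11>6 C:5>0)
P1 drop A (B beats it: P:8>1 Q:6>4 S:10>8)
P1→{B,C} P2→{P,Q,S}

Survivors P1:{B,C} P2:{P,Q,S}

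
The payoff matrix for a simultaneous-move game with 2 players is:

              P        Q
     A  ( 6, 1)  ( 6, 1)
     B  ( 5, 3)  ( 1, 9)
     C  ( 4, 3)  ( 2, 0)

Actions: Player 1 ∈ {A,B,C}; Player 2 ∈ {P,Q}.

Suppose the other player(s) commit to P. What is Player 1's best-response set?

argmax u_1 = {A}

u_1(A vs P) = 6
u_1(B vs P) = 5
u_1(C vs P) = 4
max payoff 6 at {A}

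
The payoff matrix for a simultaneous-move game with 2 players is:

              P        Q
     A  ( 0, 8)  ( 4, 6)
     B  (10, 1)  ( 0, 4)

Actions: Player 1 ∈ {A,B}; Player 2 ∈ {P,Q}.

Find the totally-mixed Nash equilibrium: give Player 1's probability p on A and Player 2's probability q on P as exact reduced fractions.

P1 indiff ⇒ q·0+(1-q)·4 = q·10+(1-q)·0 ⇒ q(-10) = (1-q)(-4) ⇒ q = 2/7
P2 indiff ⇒ p·8+(1-p)·1 = p·6+(1-p)·4 ⇒ p(2) = (1-p)(3) ⇒ p = 3/5

(p,q) = (3/5, 2/7)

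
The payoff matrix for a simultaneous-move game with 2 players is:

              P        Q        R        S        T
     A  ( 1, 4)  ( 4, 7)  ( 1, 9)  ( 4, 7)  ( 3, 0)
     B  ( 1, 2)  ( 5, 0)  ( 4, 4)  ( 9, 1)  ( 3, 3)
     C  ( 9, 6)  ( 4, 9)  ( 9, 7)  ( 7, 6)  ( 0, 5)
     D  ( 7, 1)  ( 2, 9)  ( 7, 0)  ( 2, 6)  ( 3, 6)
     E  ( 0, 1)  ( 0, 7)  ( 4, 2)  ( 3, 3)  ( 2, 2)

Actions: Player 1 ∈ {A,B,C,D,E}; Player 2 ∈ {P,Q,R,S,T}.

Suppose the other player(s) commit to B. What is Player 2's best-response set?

u_2(P vs B) = 2
u_2(Q vs B) = 0
u_2(R vs B) = 4
u_2(S vs B) = 1
u_2(T vs B) = 3
max payoff 4 at {R}

argmax u_2 = {R}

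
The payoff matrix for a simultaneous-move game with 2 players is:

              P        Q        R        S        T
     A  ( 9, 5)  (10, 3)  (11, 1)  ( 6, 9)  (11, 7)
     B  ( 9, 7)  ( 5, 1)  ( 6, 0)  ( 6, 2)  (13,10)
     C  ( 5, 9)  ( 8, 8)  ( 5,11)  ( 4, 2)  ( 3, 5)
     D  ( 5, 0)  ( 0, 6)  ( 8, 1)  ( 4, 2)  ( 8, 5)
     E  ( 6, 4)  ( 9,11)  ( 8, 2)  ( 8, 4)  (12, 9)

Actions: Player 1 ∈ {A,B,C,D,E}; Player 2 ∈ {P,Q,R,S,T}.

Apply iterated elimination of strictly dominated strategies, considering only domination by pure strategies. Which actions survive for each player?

Survivors P1:{A,B,E} P2:{Q,S,T}

P1 drop C (A beats it: P:9>5 Q:10>8 R:11>5 S:6>4 T:11>3)
P1 drop D (A beats it: P:9>5 Q:10>0 R:11>8 S:6>4 T:11>8)
P2 drop P (T beats it: A:7>5 B:10>7 E:9>4)
P2 drop R (Q beats it: A:3>1 B:1>0 E:11>2)
P1→{A,B,E} P2→{Q,S,T}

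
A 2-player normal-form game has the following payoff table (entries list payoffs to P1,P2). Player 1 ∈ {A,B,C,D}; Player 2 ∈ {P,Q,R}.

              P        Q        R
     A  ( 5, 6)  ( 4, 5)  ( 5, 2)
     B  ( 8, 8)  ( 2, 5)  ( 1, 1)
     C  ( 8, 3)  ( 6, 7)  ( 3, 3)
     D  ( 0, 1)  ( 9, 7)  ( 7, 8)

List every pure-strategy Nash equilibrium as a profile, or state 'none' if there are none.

Nash profiles: (B,P), (D,R)

(A,P): not NE [P1→C gives 8>5]
(A,Q): not NE [P1→D gives 9>4; P2→P gives 6>5]
(A,R): not NE [P1→D gives 7>5; P2→P gives 6>2]
(B,P): NE
(B,Q): not NE [P1→D gives 9>2; P2→P gives 8>5]
(B,R): not NE [P1→D gives 7>1; P2→P gives 8>1]
(C,P): not NE [P2→Q gives 7>3]
(C,Q): not NE [P1→D gives 9>6]
(C,R): not NE [P1→D gives 7>3; P2→Q gives 7>3]
(D,P): not NE [P1→C gives 8>0; P2→R gives 8>1]
(D,Q): not NE [P2→R gives 8>7]
(D,R): NE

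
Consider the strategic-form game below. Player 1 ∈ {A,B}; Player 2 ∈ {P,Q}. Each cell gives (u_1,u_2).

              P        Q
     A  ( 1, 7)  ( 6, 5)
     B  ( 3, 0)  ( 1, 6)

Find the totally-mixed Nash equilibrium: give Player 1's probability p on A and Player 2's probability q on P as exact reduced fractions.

p=3/4, q=5/7

P1 indiff ⇒ q·1+(1-q)·6 = q·3+(1-q)·1 ⇒ q(-2) = (1-q)(-5) ⇒ q = 5/7
P2 indiff ⇒ p·7+(1-p)·0 = p·5+(1-p)·6 ⇒ p(2) = (1-p)(6) ⇒ p = 3/4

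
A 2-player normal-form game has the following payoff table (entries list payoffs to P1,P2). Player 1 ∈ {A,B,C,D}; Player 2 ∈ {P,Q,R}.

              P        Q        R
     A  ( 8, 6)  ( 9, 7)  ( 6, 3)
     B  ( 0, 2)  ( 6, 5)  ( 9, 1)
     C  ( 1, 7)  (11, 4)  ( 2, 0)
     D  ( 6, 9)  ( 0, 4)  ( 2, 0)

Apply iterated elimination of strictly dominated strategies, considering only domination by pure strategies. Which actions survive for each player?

P1 drop D (A beats it: P:8>6 Q:9>0 R:6>2)
P2 drop R (P beats it: A:6>3 B:2>1 C:7>0)
P1 drop B (A beats it: P:8>0 Q:9>6)
P1→{A,C} P2→{P,Q}

IESDS → P1:{A,C} P2:{P,Q}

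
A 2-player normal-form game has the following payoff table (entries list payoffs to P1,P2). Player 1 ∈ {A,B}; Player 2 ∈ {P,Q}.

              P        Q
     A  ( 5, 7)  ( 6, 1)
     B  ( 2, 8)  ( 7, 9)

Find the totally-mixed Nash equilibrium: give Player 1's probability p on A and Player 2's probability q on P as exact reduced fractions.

P1 indiff ⇒ q·5+(1-q)·6 = q·2+(1-q)·7 ⇒ q(3) = (1-q)(1) ⇒ q = 1/4
P2 indiff ⇒ p·7+(1-p)·8 = p·1+(1-p)·9 ⇒ p(6) = (1-p)(1) ⇒ p = 1/7

p=1/7, q=1/4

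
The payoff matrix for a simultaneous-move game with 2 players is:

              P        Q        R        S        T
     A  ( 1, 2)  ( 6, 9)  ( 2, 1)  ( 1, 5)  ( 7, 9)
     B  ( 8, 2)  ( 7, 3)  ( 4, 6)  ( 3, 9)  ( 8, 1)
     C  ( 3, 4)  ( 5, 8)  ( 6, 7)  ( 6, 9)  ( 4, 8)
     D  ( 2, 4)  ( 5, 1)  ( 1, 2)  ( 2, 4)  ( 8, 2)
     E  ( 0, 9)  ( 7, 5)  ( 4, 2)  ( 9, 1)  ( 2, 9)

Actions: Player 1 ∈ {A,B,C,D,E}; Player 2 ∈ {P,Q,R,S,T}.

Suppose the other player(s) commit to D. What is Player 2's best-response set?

u_2(P vs D) = 4
u_2(Q vs D) = 1
u_2(R vs D) = 2
u_2(S vs D) = 4
u_2(T vs D) = 2
max payoff 4 at {P,S}

argmax u_2 = {P,S}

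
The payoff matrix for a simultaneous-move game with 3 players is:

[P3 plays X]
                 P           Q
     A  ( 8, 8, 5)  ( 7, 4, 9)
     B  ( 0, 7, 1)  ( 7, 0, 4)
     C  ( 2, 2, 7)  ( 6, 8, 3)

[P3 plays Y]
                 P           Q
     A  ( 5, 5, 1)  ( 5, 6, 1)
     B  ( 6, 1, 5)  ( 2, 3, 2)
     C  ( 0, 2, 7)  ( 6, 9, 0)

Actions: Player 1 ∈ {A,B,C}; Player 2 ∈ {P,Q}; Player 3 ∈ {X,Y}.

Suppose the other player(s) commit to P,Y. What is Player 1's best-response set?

argmax u_1 = {B}

u_1(A vs P,Y) = 5
u_1(B vs P,Y) = 6
u_1(C vs P,Y) = 0
max payoff 6 at {B}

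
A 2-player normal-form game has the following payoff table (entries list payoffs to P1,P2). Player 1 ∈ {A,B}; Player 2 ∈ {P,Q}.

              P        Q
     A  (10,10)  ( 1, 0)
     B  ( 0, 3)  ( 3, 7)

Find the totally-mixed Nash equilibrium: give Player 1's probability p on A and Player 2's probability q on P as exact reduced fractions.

P1 indiff ⇒ q·10+(1-q)·1 = q·0+(1-q)·3 ⇒ q(10) = (1-q)(2) ⇒ q = 1/6
P2 indiff ⇒ p·10+(1-p)·3 = p·0+(1-p)·7 ⇒ p(10) = (1-p)(4) ⇒ p = 2/7

p=2/7, q=1/6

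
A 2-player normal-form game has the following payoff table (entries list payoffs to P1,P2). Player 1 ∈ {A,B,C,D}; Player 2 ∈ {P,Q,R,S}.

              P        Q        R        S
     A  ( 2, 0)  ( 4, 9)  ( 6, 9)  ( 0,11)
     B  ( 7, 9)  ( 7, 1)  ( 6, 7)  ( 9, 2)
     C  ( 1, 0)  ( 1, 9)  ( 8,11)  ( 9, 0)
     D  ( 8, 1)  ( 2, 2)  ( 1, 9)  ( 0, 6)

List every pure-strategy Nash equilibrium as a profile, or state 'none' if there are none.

(A,P): not NE [P1→D gives 8>2; P2→S gives 11>0]
(A,Q): not NE [P1→B gives 7>4; P2→S gives 11>9]
(A,R): not NE [P1→C gives 8>6; P2→S gives 11>9]
(A,S): not NE [P1→C gives 9>0]
(B,P): not NE [P1→D gives 8>7]
(B,Q): not NE [P2→P gives 9>1]
(B,R): not NE [P1→C gives 8>6; P2→P gives 9>7]
(B,S): not NE [P2→P gives 9>2]
(C,P): not NE [P1→D gives 8>1; P2→R gives 11>0]
(C,Q): not NE [P1→B gives 7>1; P2→R gives 11>9]
(C,R): NE
(C,S): not NE [P2→R gives 11>0]
(D,P): not NE [P2→R gives 9>1]
(D,Q): not NE [P1→B gives 7>2; P2→R gives 9>2]
(D,R): not NE [P1→C gives 8>1]
(D,S): not NE [P1→C gives 9>0; P2→R gives 9>6]

PSNE = {(C,R)}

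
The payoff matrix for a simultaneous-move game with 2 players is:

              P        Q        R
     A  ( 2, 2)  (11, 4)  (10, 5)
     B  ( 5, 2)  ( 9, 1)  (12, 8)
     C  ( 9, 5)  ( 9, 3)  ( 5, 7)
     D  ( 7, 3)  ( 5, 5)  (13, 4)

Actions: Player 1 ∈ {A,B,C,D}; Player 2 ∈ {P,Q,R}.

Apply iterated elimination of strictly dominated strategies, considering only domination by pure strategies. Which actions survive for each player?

P2 drop P (R beats it: A:5>2 B:8>2 C:7>5 D:4>3)
P1 drop C (A beats it: Q:11>9 R:10>5)
P1→{A,B,D} P2→{Q,R}

IESDS → P1:{A,B,D} P2:{Q,R}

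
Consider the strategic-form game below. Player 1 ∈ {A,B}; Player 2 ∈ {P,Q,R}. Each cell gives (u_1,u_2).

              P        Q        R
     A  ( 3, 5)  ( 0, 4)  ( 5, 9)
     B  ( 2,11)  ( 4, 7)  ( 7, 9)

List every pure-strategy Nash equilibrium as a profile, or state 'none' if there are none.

No pure NE.

(A,P): not NE [P2→R gives 9>5]
(A,Q): not NE [P1→B gives 4>0; P2→R gives 9>4]
(A,R): not NE [P1→B gives 7>5]
(B,P): not NE [P1→A gives 3>2]
(B,Q): not NE [P2→P gives 11>7]
(B,R): not NE [P2→P gives 11>9]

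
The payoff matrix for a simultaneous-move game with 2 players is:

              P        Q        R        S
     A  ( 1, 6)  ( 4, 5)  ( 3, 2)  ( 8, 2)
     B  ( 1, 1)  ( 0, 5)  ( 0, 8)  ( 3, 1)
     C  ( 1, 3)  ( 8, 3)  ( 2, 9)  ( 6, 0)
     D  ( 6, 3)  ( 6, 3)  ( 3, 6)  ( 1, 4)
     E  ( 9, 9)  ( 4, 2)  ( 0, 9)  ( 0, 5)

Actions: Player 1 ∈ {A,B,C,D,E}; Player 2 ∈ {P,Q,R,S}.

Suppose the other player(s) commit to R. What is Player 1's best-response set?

u_1(A vs R) = 3
u_1(B vs R) = 0
u_1(C vs R) = 2
u_1(D vs R) = 3
u_1(E vs R) = 0
max payoff 3 at {A,D}

argmax u_1 = {A,D}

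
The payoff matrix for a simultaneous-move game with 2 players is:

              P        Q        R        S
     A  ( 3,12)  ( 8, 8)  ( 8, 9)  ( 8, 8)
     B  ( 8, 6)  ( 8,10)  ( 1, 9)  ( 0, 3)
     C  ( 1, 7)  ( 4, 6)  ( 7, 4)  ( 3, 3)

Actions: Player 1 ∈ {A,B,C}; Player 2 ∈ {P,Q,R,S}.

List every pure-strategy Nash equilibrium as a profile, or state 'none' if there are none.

(A,P): not NE [P1→B gives 8>3]
(A,Q): not NE [P2→P gives 12>8]
(A,R): not NE [P2→P gives 12>9]
(A,S): not NE [P2→P gives 12>8]
(B,P): not NE [P2→Q gives 10>6]
(B,Q): NE
(B,R): not NE [P1→A gives 8>1; P2→Q gives 10>9]
(B,S): not NE [P1→A gives 8>0; P2→Q gives 10>3]
(C,P): not NE [P1→B gives 8>1]
(C,Q): not NE [P1→B gives 8>4; P2→P gives 7>6]
(C,R): not NE [P1→A gives 8>7; P2→P gives 7>4]
(C,S): not NE [P1→A gives 8>3; P2→P gives 7>3]

PSNE = {(B,Q)}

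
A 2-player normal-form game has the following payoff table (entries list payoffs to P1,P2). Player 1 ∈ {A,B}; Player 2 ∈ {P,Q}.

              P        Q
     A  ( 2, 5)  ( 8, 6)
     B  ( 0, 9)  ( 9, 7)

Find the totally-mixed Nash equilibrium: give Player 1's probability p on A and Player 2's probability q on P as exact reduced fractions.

P1 indiff ⇒ q·2+(1-q)·8 = q·0+(1-q)·9 ⇒ q(2) = (1-q)(1) ⇒ q = 1/3
P2 indiff ⇒ p·5+(1-p)·9 = p·6+(1-p)·7 ⇒ p(-1) = (1-p)(-2) ⇒ p = 2/3

p=2/3, q=1/3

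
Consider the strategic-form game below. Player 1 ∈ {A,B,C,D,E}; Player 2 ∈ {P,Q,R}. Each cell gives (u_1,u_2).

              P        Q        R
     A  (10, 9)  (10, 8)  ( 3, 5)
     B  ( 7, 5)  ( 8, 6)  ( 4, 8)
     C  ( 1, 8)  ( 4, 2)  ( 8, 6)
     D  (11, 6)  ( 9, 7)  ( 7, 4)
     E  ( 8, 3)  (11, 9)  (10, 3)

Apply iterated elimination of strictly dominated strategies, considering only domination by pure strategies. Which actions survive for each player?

P1 drop B (D beats it: P:11>7 Q:9>8 R:7>4)
P1 drop C (E beats it: P:8>1 Q:11>4 R:10>8)
P2 drop R (Q beats it: A:8>5 D:7>4 E:9>3)
P1→{A,D,E} P2→{P,Q}

Remaining: P1:{A,D,E} P2:{P,Q}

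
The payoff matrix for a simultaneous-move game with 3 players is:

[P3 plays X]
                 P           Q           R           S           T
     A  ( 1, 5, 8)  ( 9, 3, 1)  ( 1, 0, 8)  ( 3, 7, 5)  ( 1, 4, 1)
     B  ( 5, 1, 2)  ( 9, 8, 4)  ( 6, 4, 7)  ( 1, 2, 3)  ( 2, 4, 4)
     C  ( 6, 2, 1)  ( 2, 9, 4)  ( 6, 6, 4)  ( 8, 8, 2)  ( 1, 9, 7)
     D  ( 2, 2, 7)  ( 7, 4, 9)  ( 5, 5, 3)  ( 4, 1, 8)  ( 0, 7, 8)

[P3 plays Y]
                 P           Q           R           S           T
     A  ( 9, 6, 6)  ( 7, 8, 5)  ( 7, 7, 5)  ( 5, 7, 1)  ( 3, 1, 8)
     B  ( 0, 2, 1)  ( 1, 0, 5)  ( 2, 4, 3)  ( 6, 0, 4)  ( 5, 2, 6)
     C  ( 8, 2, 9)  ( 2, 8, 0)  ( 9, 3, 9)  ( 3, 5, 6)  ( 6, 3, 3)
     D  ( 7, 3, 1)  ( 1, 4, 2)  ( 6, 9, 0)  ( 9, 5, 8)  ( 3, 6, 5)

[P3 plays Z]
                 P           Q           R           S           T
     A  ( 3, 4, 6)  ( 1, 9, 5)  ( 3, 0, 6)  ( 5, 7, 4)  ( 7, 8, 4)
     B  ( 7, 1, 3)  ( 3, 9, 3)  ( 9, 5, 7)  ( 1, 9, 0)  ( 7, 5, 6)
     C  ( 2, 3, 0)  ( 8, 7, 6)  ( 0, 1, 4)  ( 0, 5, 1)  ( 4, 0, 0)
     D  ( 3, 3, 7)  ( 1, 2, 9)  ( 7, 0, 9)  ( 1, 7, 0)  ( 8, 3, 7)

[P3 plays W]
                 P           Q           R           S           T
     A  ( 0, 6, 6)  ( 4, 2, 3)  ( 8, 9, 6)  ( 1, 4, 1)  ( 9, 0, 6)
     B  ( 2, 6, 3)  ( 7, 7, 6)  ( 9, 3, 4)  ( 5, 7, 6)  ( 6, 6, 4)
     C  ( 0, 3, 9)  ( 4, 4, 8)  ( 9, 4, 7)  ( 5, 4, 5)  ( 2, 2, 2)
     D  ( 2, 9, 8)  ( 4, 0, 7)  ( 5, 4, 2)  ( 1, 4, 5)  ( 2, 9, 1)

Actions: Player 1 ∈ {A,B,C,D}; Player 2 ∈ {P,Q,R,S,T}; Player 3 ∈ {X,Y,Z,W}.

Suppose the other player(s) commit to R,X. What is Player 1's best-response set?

argmax u_1 = {B,C}

u_1(A vs R,X) = 1
u_1(B vs R,X) = 6
u_1(C vs R,X) = 6
u_1(D vs R,X) = 5
max payoff 6 at {B,C}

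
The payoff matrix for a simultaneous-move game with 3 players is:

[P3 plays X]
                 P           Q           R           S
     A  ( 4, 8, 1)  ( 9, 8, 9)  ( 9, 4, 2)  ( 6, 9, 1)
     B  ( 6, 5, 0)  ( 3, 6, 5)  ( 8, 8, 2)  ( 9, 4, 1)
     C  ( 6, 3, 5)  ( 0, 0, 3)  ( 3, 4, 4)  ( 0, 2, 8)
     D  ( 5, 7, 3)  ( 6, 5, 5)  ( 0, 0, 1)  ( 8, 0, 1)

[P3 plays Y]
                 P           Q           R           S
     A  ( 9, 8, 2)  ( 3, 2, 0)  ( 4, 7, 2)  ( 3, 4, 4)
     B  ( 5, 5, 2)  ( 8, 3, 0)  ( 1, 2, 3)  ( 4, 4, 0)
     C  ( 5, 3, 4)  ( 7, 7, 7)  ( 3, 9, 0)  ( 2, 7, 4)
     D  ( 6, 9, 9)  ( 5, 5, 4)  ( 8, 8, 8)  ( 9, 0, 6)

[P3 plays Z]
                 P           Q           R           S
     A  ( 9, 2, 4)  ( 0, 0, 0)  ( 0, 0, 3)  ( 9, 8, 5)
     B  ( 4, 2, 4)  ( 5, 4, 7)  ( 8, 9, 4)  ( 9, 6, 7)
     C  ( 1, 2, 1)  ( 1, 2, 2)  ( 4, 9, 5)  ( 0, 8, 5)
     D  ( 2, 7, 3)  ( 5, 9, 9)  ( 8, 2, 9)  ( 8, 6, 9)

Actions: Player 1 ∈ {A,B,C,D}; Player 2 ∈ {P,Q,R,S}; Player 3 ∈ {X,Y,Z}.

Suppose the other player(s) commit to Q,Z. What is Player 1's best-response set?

BR_1 = {B,D}

u_1(A vs Q,Z) = 0
u_1(B vs Q,Z) = 5
u_1(C vs Q,Z) = 1
u_1(D vs Q,Z) = 5
max payoff 5 at {B,D}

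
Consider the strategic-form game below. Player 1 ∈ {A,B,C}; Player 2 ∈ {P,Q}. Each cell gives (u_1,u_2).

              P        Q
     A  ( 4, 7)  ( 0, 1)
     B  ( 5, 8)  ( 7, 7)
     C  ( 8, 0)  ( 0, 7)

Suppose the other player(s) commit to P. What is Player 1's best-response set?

argmax u_1 = {C}

u_1(A vs P) = 4
u_1(B vs P) = 5
u_1(C vs P) = 8
max payoff 8 at {C}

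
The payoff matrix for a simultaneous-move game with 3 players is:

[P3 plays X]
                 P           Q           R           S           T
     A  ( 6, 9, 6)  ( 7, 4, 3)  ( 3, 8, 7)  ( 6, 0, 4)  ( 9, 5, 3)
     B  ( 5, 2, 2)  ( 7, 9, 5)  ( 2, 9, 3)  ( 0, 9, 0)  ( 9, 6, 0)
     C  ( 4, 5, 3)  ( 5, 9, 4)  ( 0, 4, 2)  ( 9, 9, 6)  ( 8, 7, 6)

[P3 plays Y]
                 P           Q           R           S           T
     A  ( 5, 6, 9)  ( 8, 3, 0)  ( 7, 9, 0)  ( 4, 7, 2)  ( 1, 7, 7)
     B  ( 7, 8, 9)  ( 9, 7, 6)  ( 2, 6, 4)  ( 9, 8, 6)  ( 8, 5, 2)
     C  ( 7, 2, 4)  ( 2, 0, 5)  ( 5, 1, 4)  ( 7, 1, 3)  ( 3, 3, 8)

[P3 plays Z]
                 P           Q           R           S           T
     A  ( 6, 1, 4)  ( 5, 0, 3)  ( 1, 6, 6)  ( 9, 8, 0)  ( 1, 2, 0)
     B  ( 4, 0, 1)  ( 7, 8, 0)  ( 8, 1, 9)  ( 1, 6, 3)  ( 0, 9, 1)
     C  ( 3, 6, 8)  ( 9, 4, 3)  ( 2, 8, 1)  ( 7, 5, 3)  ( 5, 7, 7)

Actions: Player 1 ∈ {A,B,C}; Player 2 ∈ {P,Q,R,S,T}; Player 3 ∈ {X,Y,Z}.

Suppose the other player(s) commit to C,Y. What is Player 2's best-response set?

u_2(P vs C,Y) = 2
u_2(Q vs C,Y) = 0
u_2(R vs C,Y) = 1
u_2(S vs C,Y) = 1
u_2(T vs C,Y) = 3
max payoff 3 at {T}

BR_2 = {T}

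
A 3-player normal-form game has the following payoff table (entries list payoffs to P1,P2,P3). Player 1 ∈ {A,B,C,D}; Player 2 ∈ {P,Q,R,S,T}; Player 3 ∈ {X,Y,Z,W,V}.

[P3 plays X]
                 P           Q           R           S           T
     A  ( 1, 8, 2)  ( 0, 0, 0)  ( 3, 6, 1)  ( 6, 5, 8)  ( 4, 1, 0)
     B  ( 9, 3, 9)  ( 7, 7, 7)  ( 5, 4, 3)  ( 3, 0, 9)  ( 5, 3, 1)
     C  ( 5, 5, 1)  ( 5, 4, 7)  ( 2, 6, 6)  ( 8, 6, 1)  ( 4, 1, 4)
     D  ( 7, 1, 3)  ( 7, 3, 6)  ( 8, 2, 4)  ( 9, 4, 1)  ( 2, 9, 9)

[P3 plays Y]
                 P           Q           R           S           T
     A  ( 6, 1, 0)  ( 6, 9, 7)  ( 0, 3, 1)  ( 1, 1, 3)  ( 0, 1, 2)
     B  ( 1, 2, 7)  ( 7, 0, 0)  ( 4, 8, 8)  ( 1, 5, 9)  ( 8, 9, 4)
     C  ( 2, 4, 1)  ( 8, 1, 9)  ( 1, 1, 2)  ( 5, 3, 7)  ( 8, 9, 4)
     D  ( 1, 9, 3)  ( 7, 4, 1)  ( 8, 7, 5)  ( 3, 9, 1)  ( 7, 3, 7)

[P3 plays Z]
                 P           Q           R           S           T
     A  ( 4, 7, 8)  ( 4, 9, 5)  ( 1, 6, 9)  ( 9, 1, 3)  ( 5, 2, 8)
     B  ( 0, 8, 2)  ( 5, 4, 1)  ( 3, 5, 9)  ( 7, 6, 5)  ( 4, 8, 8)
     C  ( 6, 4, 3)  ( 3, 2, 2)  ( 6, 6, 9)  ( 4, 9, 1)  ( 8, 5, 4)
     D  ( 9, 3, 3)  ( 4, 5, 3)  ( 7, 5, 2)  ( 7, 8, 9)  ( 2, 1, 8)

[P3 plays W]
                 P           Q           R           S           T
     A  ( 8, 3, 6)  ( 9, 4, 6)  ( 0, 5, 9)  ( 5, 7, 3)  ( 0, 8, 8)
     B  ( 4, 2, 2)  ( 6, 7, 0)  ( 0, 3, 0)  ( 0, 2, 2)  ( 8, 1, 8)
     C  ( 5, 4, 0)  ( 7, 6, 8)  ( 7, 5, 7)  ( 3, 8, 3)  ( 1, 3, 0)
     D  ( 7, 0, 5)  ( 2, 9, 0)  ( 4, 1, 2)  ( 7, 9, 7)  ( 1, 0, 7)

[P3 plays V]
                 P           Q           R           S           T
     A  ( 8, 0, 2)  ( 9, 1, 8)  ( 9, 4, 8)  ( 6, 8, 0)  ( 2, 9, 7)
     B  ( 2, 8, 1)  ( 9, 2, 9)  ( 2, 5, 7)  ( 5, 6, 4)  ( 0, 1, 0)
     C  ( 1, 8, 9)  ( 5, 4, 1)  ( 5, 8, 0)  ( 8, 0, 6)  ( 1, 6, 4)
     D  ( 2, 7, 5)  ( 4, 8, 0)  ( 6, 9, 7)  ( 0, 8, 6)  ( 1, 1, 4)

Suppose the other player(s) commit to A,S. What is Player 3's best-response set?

u_3(X vs A,S) = 8
u_3(Y vs A,S) = 3
u_3(Z vs A,S) = 3
u_3(W vs A,S) = 3
u_3(V vs A,S) = 0
max payoff 8 at {X}

P3 best: {X}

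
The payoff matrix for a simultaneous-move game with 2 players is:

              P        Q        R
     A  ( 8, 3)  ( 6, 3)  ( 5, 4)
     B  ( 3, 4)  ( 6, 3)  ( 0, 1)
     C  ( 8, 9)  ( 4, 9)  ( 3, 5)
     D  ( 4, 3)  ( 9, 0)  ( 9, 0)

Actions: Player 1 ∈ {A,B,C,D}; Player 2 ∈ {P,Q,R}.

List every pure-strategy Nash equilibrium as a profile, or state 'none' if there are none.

(A,P): not NE [P2→R gives 4>3]
(A,Q): not NE [P1→D gives 9>6; P2→R gives 4>3]
(A,R): not NE [P1→D gives 9>5]
(B,P): not NE [P1→C gives 8>3]
(B,Q): not NE [P1→D gives 9>6; P2→P gives 4>3]
(B,R): not NE [P1→D gives 9>0; P2→P gives 4>1]
(C,P): NE
(C,Q): not NE [P1→D gives 9>4]
(C,R): not NE [P1→D gives 9>3; P2→Q gives 9>5]
(D,P): not NE [P1→C gives 8>4]
(D,Q): not NE [P2→P gives 3>0]
(D,R): not NE [P2→P gives 3>0]

NE set: (C,P)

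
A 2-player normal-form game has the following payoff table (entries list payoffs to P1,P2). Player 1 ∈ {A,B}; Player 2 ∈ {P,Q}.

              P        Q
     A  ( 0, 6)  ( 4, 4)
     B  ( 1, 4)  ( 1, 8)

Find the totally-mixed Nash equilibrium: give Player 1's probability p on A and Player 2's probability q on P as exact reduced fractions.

P1 mixes 2/3 on A; P2 mixes 3/4 on P

P1 indiff ⇒ q·0+(1-q)·4 = q·1+(1-q)·1 ⇒ q(-1) = (1-q)(-3) ⇒ q = 3/4
P2 indiff ⇒ p·6+(1-p)·4 = p·4+(1-p)·8 ⇒ p(2) = (1-p)(4) ⇒ p = 2/3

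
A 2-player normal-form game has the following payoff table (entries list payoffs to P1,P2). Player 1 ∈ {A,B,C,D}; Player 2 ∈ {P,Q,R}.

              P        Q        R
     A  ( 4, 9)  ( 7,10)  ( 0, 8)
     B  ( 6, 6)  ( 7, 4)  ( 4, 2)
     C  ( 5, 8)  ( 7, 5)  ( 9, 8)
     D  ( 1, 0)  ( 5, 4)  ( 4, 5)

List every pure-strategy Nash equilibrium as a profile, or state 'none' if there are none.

(A,P): not NE [P1→B gives 6>4; P2→Q gives 10>9]
(A,Q): NE
(A,R): not NE [P1→C gives 9>0; P2→Q gives 10>8]
(B,P): NE
(B,Q): not NE [P2→P gives 6>4]
(B,R): not NE [P1→C gives 9>4; P2→P gives 6>2]
(C,P): not NE [P1→B gives 6>5]
(C,Q): not NE [P2→R gives 8>5]
(C,R): NE
(D,P): not NE [P1→B gives 6>1; P2→R gives 5>0]
(D,Q): not NE [P1→C gives 7>5; P2→R gives 5>4]
(D,R): not NE [P1→C gives 9>4]

Nash profiles: (A,Q), (B,P), (C,R)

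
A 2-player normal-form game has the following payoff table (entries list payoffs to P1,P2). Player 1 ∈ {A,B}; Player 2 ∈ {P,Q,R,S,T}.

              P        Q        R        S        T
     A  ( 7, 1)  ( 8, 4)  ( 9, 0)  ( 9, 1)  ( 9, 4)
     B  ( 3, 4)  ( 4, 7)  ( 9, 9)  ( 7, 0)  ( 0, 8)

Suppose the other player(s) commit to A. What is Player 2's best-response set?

P2 best: {Q,T}

u_2(P vs A) = 1
u_2(Q vs A) = 4
u_2(R vs A) = 0
u_2(S vs A) = 1
u_2(T vs A) = 4
max payoff 4 at {Q,T}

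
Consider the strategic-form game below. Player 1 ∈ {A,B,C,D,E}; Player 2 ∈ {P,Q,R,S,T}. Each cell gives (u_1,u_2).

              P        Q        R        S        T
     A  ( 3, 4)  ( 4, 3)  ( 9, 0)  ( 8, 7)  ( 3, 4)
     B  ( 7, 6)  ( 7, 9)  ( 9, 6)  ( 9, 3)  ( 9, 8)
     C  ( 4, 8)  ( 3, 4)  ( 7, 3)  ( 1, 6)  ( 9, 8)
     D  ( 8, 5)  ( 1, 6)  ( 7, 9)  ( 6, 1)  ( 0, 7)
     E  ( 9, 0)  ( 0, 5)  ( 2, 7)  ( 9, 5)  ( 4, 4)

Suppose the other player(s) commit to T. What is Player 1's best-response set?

P1 best: {B,C}

u_1(A vs T) = 3
u_1(B vs T) = 9
u_1(C vs T) = 9
u_1(D vs T) = 0
u_1(E vs T) = 4
max payoff 9 at {B,C}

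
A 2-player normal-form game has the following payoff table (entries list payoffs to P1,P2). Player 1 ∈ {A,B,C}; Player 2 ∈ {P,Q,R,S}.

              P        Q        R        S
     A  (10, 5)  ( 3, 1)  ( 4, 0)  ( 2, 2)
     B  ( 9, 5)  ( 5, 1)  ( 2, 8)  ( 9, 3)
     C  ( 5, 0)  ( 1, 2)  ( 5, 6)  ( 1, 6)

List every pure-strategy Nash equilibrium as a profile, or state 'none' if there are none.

(A,P): NE
(A,Q): not NE [P1→B gives 5>3; P2→P gives 5>1]
(A,R): not NE [P1→C gives 5>4; P2→P gives 5>0]
(A,S): not NE [P1→B gives 9>2; P2→P gives 5>2]
(B,P): not NE [P1→A gives 10>9; P2→R gives 8>5]
(B,Q): not NE [P2→R gives 8>1]
(B,R): not NE [P1→C gives 5>2]
(B,S): not NE [P2→R gives 8>3]
(C,P): not NE [P1→A gives 10>5; P2→S gives 6>0]
(C,Q): not NE [P1→B gives 5>1; P2→S gives 6>2]
(C,R): NE
(C,S): not NE [P1→B gives 9>1]

NE set: (A,P), (C,R)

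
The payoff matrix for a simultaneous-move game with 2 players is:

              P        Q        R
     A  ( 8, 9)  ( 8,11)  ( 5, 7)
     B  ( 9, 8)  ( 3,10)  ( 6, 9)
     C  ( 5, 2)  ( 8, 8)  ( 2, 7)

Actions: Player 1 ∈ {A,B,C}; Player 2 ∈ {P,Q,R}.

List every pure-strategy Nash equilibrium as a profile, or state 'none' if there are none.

Nash profiles: (A,Q), (C,Q)

(A,P): not NE [P1→B gives 9>8; P2→Q gives 11>9]
(A,Q): NE
(A,R): not NE [P1→B gives 6>5; P2→Q gives 11>7]
(B,P): not NE [P2→Q gives 10>8]
(B,Q): not NE [P1→C gives 8>3]
(B,R): not NE [P2→Q gives 10>9]
(C,P): not NE [P1→B gives 9>5; P2→Q gives 8>2]
(C,Q): NE
(C,R): not NE [P1→B gives 6>2; P2→Q gives 8>7]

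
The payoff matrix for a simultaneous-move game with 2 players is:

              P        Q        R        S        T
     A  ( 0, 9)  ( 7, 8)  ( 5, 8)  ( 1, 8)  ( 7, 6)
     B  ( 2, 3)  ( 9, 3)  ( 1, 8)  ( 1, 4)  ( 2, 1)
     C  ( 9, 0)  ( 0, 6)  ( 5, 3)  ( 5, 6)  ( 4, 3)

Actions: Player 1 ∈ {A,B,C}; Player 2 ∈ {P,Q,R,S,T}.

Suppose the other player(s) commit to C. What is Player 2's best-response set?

P2 best: {Q,S}

u_2(P vs C) = 0
u_2(Q vs C) = 6
u_2(R vs C) = 3
u_2(S vs C) = 6
u_2(T vs C) = 3
max payoff 6 at {Q,S}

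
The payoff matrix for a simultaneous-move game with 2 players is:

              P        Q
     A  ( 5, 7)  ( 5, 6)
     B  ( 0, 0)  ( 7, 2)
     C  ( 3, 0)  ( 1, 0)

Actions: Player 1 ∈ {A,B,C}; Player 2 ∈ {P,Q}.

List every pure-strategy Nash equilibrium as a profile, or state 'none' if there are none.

(A,P): NE
(A,Q): not NE [P1→B gives 7>5; P2→P gives 7>6]
(B,P): not NE [P1→A gives 5>0; P2→Q gives 2>0]
(B,Q): NE
(C,P): not NE [P1→A gives 5>3]
(C,Q): not NE [P1→B gives 7>1]

Nash profiles: (A,P), (B,Q)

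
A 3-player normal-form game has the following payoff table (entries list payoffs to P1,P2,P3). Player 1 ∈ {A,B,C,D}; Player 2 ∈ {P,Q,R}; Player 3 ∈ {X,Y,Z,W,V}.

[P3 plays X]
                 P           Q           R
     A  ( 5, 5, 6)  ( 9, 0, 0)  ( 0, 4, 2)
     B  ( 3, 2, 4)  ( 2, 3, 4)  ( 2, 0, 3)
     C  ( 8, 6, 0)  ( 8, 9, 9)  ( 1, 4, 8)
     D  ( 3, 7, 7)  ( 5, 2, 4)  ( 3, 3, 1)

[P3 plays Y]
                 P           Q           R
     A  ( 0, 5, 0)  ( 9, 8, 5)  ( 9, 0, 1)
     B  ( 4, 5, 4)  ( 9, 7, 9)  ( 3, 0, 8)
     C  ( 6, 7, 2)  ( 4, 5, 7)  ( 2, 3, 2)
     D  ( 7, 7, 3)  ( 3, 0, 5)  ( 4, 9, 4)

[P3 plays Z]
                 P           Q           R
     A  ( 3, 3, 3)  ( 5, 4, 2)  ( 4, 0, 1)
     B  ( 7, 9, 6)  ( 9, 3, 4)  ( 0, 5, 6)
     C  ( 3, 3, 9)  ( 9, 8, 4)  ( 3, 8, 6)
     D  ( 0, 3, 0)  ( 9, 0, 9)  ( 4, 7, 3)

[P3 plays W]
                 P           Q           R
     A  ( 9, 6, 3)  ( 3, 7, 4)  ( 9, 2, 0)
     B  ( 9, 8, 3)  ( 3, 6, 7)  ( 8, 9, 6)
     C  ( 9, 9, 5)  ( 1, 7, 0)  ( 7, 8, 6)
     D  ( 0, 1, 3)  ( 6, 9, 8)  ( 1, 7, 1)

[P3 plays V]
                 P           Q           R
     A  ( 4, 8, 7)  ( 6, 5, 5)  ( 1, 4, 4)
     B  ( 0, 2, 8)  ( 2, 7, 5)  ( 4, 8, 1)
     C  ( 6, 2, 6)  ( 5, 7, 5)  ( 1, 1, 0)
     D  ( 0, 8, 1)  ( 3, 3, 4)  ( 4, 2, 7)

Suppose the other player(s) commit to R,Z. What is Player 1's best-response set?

P1 best: {A,D}

u_1(A vs R,Z) = 4
u_1(B vs R,Z) = 0
u_1(C vs R,Z) = 3
u_1(D vs R,Z) = 4
max payoff 4 at {A,D}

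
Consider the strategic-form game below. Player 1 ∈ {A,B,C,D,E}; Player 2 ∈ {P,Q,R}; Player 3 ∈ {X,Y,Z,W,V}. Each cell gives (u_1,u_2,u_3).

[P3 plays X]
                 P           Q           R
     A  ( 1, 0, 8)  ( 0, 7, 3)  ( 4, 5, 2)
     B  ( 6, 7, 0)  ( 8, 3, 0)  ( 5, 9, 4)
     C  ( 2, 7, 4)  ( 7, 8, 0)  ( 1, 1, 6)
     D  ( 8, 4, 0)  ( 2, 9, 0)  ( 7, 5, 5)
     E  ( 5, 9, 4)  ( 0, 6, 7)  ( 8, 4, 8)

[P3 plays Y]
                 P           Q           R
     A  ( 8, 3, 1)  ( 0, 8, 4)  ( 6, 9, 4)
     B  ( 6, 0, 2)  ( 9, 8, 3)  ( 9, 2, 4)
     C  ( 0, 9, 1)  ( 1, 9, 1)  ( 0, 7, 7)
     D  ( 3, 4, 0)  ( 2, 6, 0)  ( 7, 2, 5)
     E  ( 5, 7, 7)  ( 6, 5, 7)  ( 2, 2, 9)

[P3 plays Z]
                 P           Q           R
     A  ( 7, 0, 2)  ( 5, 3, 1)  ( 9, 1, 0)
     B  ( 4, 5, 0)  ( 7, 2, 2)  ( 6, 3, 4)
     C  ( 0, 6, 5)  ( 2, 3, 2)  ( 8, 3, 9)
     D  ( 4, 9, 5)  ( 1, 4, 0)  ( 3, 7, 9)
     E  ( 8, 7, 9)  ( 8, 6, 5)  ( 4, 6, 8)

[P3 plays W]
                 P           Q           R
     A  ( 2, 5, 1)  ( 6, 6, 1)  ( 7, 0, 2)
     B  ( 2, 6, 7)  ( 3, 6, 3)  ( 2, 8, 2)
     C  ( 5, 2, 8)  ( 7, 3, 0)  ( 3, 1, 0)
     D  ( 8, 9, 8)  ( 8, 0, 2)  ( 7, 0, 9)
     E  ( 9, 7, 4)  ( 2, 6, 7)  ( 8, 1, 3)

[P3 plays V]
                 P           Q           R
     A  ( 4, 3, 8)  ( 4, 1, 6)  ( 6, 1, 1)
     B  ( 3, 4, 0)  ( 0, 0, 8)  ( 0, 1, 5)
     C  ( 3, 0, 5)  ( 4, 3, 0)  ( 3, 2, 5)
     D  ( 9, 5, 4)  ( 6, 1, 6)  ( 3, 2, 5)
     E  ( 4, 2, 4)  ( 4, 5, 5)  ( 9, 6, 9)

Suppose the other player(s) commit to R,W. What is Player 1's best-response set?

argmax u_1 = {E}

u_1(A vs R,W) = 7
u_1(B vs R,W) = 2
u_1(C vs R,W) = 3
u_1(D vs R,W) = 7
u_1(E vs R,W) = 8
max payoff 8 at {E}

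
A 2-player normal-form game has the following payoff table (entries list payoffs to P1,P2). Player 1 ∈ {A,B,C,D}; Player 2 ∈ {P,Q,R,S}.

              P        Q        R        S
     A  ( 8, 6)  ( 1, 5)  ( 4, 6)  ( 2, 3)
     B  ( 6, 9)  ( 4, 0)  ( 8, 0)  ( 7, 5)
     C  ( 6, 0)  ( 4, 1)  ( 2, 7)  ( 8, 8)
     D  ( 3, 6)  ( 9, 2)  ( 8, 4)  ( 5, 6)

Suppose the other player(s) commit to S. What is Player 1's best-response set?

u_1(A vs S) = 2
u_1(B vs S) = 7
u_1(C vs S) = 8
u_1(D vs S) = 5
max payoff 8 at {C}

argmax u_1 = {C}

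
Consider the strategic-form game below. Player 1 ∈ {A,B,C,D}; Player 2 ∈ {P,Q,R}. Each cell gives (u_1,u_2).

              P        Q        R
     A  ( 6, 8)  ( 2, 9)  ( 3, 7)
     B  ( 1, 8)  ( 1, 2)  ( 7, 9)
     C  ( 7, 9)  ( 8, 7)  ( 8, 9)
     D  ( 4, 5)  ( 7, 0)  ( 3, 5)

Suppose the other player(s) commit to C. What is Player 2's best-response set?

u_2(P vs C) = 9
u_2(Q vs C) = 7
u_2(R vs C) = 9
max payoff 9 at {P,R}

BR_2 = {P,R}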